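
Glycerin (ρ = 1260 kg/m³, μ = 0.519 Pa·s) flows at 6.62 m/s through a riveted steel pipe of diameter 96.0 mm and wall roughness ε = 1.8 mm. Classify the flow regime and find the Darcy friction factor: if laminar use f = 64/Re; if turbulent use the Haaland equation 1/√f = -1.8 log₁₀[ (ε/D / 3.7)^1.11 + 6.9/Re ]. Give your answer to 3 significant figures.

Re = ρVD/μ = 1260·6.62·0.096/0.519 = 1543.
Re < 2300 → laminar, so f = 64/Re = 0.04148 (roughness is irrelevant in laminar flow).

f ≈ 0.0415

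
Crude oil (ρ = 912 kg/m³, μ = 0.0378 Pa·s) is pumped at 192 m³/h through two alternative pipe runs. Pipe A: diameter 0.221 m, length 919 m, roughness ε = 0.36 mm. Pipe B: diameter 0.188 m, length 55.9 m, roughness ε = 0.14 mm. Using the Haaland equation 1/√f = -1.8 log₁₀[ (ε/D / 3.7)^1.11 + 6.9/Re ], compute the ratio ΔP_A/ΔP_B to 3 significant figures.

ΔP_A/ΔP_B ≈ 7.87

Pipe A: V = Q/A = 0.05333/0.03836 = 1.39 m/s; Re = 7413; ε/D = 0.00163; Haaland → f = 0.03544; ΔP_A = f(L/D)(ρV²/2) = 1.299e+05 Pa.
Pipe B: V = Q/A = 0.05333/0.02776 = 1.921 m/s; Re = 8715; ε/D = 0.000745; Haaland → f = 0.03296; ΔP_B = f(L/D)(ρV²/2) = 1.65e+04 Pa.
ΔP_A/ΔP_B = 1.299e+05/1.65e+04 = 7.87.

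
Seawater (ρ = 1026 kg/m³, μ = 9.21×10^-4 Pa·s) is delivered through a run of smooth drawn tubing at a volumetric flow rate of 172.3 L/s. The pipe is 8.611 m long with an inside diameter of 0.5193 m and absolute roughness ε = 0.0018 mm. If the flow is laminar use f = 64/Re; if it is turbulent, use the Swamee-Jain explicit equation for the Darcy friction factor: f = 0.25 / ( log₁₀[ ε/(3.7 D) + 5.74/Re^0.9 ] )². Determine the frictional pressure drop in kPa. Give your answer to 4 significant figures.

Q = 172.3 L/s = 172.3/1000 = 0.1723 m³/s.
Cross-sectional area A = πD²/4 = π(0.5193)²/4 = 0.2118 m²; mean velocity V = Q/A = 0.1723/0.2118 = 0.8135 m/s.
Reynolds number Re = ρVD/μ = 1026 · 0.8135 · 0.5193 / 0.000921 = 4.706e+05.
Re > 4000 → turbulent. Relative roughness ε/D = 1.8e-06/0.5193 = 3.47e-06. Swamee-Jain: f = 0.25/(log₁₀[3.47e-06/3.7 + 5.74/4.706e+05^0.9])² = 0.25/(log₁₀[9.37e-07 + 4.5e-05])² = 0.25/(-4.338)² = 0.01329.
Darcy-Weisbach: ΔP = f(L/D)(ρV²/2) = 0.01329·(8.611/0.5193)·(1026·0.8135²/2) = 0.01329·16.58·339.5 = 74.8 Pa.
ΔP = 74.8 Pa = 0.07480 kPa.

ΔP ≈ 0.07480 kPa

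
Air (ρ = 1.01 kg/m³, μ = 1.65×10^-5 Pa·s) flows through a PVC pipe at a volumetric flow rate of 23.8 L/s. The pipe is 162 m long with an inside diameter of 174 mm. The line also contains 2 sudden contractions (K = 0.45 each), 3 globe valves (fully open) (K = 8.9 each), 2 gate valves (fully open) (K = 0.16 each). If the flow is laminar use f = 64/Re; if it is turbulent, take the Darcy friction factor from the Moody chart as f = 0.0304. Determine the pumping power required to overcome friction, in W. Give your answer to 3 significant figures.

Q = 23.8 L/s = 23.8/1000 = 0.0238 m³/s.
Cross-sectional area A = πD²/4 = π(0.174)²/4 = 0.02378 m²; mean velocity V = Q/A = 0.0238/0.02378 = 1.001 m/s.
Reynolds number Re = ρVD/μ = 1.01 · 1.001 · 0.174 / 1.65e-05 = 1.066e+04.
Re > 4000 → turbulent; use the Moody-chart value f = 0.0304.
Total minor-loss coefficient ΣK = 2·0.45 + 3·8.9 + 2·0.16 = 27.9.
ΔP = [f·L/D + ΣK]·(ρV²/2) = [0.0304·162/0.174 + 27.9]·(1.01·1.001²/2) = [28.3 + 27.9]·0.5059 = 28.44 Pa.
Pumping power P = QΔP = 0.0238·28.44 = 0.6770 W = 0.677 W.

P ≈ 0.677 W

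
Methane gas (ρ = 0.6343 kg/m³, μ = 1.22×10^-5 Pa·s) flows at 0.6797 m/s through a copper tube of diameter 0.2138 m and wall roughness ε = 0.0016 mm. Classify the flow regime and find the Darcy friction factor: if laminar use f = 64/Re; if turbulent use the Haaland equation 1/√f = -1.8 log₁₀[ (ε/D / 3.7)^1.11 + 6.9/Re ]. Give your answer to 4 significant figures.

Re = ρVD/μ = 0.6343·0.6797·0.2138/1.22e-05 = 7555.
Re > 4000 → turbulent. ε/D = 1.6e-06/0.2138 = 7.48e-06; Haaland: 1/√f = -1.8 log₁₀[4.78e-07 + 0.000913] = 5.471, so f = 0.03341.

f ≈ 0.03341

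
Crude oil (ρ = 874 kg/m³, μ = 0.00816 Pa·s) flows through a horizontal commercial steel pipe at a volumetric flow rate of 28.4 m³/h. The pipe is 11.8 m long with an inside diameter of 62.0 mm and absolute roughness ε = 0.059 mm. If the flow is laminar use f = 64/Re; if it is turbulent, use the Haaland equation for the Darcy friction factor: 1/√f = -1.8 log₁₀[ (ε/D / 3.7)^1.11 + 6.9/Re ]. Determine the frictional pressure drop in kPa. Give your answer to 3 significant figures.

ΔP ≈ 16.1 kPa

Q = 28.4 m³/h = 28.4/3600 = 0.007889 m³/s.
Cross-sectional area A = πD²/4 = π(0.062)²/4 = 0.003019 m²; mean velocity V = Q/A = 0.007889/0.003019 = 2.613 m/s.
Reynolds number Re = ρVD/μ = 874 · 2.613 · 0.062 / 0.00816 = 1.735e+04.
Re > 4000 → turbulent. Relative roughness ε/D = 5.9e-05/0.062 = 0.000952. Haaland: 1/√f = -1.8 log₁₀[(0.000952/3.7)^1.11 + 6.9/1.735e+04] = -1.8 log₁₀[0.000104 + 0.000398] = 5.94, so f = 0.02834.
Darcy-Weisbach: ΔP = f(L/D)(ρV²/2) = 0.02834·(11.8/0.062)·(874·2.613²/2) = 0.02834·190.3·2984 = 1.61e+04 Pa.
ΔP = 1.61e+04 Pa = 16.1 kPa.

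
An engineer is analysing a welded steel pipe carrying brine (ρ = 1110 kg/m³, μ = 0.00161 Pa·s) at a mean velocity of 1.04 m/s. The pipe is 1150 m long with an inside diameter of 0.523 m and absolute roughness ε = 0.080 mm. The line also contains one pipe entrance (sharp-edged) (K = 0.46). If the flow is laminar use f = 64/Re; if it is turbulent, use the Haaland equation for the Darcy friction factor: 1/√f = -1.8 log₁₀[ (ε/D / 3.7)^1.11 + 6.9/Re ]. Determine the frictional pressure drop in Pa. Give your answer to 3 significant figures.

ΔP ≈ 20400 Pa

Reynolds number Re = ρVD/μ = 1110 · 1.04 · 0.523 / 0.00161 = 3.75e+05.
Re > 4000 → turbulent. Relative roughness ε/D = 8e-05/0.523 = 0.000153. Haaland: 1/√f = -1.8 log₁₀[(0.000153/3.7)^1.11 + 6.9/3.75e+05] = -1.8 log₁₀[1.36e-05 + 1.84e-05] = 8.09, so f = 0.01528.
Total minor-loss coefficient ΣK = 1·0.46 = 0.46.
ΔP = [f·L/D + ΣK]·(ρV²/2) = [0.01528·1150/0.523 + 0.46]·(1110·1.04²/2) = [33.59 + 0.46]·600.3 = 2.044e+04 Pa.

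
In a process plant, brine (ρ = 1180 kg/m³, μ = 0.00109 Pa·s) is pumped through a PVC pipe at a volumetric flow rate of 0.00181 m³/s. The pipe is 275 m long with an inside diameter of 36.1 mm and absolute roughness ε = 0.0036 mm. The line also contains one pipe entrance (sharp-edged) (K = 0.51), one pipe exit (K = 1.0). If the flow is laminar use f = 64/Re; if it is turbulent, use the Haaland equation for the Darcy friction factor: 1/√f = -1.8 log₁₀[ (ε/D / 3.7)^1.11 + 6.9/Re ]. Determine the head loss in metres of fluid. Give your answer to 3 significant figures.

h_f ≈ 24.1 m

Cross-sectional area A = πD²/4 = π(0.0361)²/4 = 0.001024 m²; mean velocity V = Q/A = 0.00181/0.001024 = 1.768 m/s.
Reynolds number Re = ρVD/μ = 1180 · 1.768 · 0.0361 / 0.00109 = 6.911e+04.
Re > 4000 → turbulent. Relative roughness ε/D = 3.6e-06/0.0361 = 9.97e-05. Haaland: 1/√f = -1.8 log₁₀[(9.97e-05/3.7)^1.11 + 6.9/6.911e+04] = -1.8 log₁₀[8.47e-06 + 9.98e-05] = 7.138, so f = 0.01963.
Total minor-loss coefficient ΣK = 1·0.51 + 1·1 = 1.51.
ΔP = [f·L/D + ΣK]·(ρV²/2) = [0.01963·275/0.0361 + 1.51]·(1180·1.768²/2) = [149.5 + 1.51]·1845 = 2.787e+05 Pa.
Head loss h_f = ΔP/(ρg) = 2.787e+05/(1180·9.81) = 24.1 m.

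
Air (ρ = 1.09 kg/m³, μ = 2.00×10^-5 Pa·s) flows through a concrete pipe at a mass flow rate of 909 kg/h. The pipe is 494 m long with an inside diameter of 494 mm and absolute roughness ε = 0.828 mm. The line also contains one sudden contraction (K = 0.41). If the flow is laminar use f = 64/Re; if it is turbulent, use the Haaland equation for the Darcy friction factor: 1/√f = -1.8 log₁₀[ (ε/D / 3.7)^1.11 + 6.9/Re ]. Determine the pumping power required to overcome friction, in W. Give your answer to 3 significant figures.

ṁ = 909 kg/h = 909/3600 = 0.2525 kg/s.
A = πD²/4 = π(0.494)²/4 = 0.1917 m²; mean velocity V = ṁ/(ρA) = 0.2525/(1.09 · 0.1917) = 1.209 m/s.
Reynolds number Re = ρVD/μ = 1.09 · 1.209 · 0.494 / 2e-05 = 3.254e+04.
Re > 4000 → turbulent. Relative roughness ε/D = 0.000828/0.494 = 0.00168. Haaland: 1/√f = -1.8 log₁₀[(0.00168/3.7)^1.11 + 6.9/3.254e+04] = -1.8 log₁₀[0.000194 + 0.000212] = 6.104, so f = 0.02684.
Total minor-loss coefficient ΣK = 1·0.41 = 0.41.
ΔP = [f·L/D + ΣK]·(ρV²/2) = [0.02684·494/0.494 + 0.41]·(1.09·1.209²/2) = [26.84 + 0.41]·0.7961 = 21.69 Pa.
Q = ṁ/ρ = 0.2525/1.09 = 0.2317 m³/s.
Pumping power P = QΔP = 0.2317·21.69 = 5.025 W = 5.03 W.

P ≈ 5.03 W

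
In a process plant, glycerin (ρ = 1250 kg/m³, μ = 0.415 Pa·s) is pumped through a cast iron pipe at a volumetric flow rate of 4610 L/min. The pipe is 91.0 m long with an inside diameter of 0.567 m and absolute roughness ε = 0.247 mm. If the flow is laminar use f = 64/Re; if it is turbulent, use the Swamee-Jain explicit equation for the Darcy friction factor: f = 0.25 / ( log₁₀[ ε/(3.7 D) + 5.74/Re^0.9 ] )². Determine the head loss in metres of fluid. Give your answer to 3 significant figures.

Q = 4610 L/min = 4610/60000 = 0.07683 m³/s.
Cross-sectional area A = πD²/4 = π(0.567)²/4 = 0.2525 m²; mean velocity V = Q/A = 0.07683/0.2525 = 0.3043 m/s.
Reynolds number Re = ρVD/μ = 1250 · 0.3043 · 0.567 / 0.415 = 519.7.
Re < 2300 → laminar flow, so f = 64/Re = 64/519.7 = 0.1232 (the turbulent correlation is not needed).
Darcy-Weisbach: ΔP = f(L/D)(ρV²/2) = 0.1232·(91/0.567)·(1250·0.3043²/2) = 0.1232·160.5·57.87 = 1144 Pa.
Head loss h_f = ΔP/(ρg) = 1144/(1250·9.81) = 0.0933 m.

h_f ≈ 0.0933 m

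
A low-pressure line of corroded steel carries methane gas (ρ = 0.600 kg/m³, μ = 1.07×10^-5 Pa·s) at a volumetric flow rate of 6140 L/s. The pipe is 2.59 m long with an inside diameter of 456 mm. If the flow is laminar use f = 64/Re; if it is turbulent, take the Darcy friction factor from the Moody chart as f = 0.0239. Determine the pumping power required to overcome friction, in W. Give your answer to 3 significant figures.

P ≈ 353 W

Q = 6140 L/s = 6140/1000 = 6.14 m³/s.
Cross-sectional area A = πD²/4 = π(0.456)²/4 = 0.1633 m²; mean velocity V = Q/A = 6.14/0.1633 = 37.6 m/s.
Reynolds number Re = ρVD/μ = 0.6 · 37.6 · 0.456 / 1.07e-05 = 9.613e+05.
Re > 4000 → turbulent; use the Moody-chart value f = 0.0239.
Darcy-Weisbach: ΔP = f(L/D)(ρV²/2) = 0.0239·(2.59/0.456)·(0.6·37.6²/2) = 0.0239·5.68·424.1 = 57.56 Pa.
Pumping power P = QΔP = 6.14·57.56 = 353.4 W = 353 W.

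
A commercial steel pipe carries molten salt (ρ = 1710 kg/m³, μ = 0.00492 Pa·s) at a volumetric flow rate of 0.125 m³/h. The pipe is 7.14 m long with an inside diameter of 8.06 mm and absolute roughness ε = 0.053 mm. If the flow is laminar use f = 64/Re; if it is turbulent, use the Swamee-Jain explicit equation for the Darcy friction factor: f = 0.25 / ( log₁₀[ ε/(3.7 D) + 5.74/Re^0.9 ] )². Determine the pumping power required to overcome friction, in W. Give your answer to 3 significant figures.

Q = 0.125 m³/h = 0.125/3600 = 3.472e-05 m³/s.
Cross-sectional area A = πD²/4 = π(0.00806)²/4 = 5.102e-05 m²; mean velocity V = Q/A = 3.472e-05/5.102e-05 = 0.6805 m/s.
Reynolds number Re = ρVD/μ = 1710 · 0.6805 · 0.00806 / 0.00492 = 1906.
Re < 2300 → laminar flow, so f = 64/Re = 64/1906 = 0.03357 (the turbulent correlation is not needed).
Darcy-Weisbach: ΔP = f(L/D)(ρV²/2) = 0.03357·(7.14/0.00806)·(1710·0.6805²/2) = 0.03357·885.9·396 = 1.178e+04 Pa.
Pumping power P = QΔP = 3.472e-05·1.178e+04 = 0.4089 W = 0.409 W.

P ≈ 0.409 W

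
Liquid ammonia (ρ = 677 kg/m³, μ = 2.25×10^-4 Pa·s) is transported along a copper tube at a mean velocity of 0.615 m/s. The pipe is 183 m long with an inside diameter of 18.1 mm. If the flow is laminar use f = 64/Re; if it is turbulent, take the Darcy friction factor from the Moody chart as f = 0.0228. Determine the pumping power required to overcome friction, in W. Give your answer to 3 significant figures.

Reynolds number Re = ρVD/μ = 677 · 0.615 · 0.0181 / 0.000225 = 3.349e+04.
Re > 4000 → turbulent; use the Moody-chart value f = 0.0228.
Darcy-Weisbach: ΔP = f(L/D)(ρV²/2) = 0.0228·(183/0.0181)·(677·0.615²/2) = 0.0228·1.011e+04·128 = 2.951e+04 Pa.
Q = V·A = 0.615·0.0002573 = 0.0001582 m³/s.
Pumping power P = QΔP = 0.0001582·2.951e+04 = 4.670 W = 4.67 W.

P ≈ 4.67 W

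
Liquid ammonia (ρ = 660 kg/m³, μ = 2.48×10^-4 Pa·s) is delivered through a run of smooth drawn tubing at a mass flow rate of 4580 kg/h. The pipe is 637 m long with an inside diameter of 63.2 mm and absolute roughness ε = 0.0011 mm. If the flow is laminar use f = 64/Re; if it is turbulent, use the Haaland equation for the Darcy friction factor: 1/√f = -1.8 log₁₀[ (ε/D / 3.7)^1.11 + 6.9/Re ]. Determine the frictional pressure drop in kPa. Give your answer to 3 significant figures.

ΔP ≈ 22.3 kPa

ṁ = 4580 kg/h = 4580/3600 = 1.272 kg/s.
A = πD²/4 = π(0.0632)²/4 = 0.003137 m²; mean velocity V = ṁ/(ρA) = 1.272/(660 · 0.003137) = 0.6145 m/s.
Reynolds number Re = ρVD/μ = 660 · 0.6145 · 0.0632 / 0.000248 = 1.033e+05.
Re > 4000 → turbulent. Relative roughness ε/D = 1.1e-06/0.0632 = 1.74e-05. Haaland: 1/√f = -1.8 log₁₀[(1.74e-05/3.7)^1.11 + 6.9/1.033e+05] = -1.8 log₁₀[1.22e-06 + 6.68e-05] = 7.502, so f = 0.01777.
Darcy-Weisbach: ΔP = f(L/D)(ρV²/2) = 0.01777·(637/0.0632)·(660·0.6145²/2) = 0.01777·1.008e+04·124.6 = 2.232e+04 Pa.
ΔP = 2.232e+04 Pa = 22.3 kPa.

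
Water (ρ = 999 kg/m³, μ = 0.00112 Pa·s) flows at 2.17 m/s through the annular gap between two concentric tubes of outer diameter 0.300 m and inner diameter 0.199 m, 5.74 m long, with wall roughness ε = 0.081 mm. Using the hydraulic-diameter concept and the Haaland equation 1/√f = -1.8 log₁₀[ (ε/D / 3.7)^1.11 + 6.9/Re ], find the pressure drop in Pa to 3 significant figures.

ΔP ≈ 2690 Pa

Hydraulic diameter D_h = 4A/P = D_o - D_i = 0.3 - 0.199 = 0.101 m.
Re = ρVD_h/μ = 999·2.17·0.101/0.00112 = 1.955e+05.
ε/D_h = 8.1e-05/0.101 = 0.000802; Haaland gives 1/√f = -1.8 log₁₀[8.57e-05+3.53e-05] = 7.051, so f = 0.02011.
ΔP = f(L/D_h)(ρV²/2) = 0.02011·5.74/0.101·2352 = 2689 Pa.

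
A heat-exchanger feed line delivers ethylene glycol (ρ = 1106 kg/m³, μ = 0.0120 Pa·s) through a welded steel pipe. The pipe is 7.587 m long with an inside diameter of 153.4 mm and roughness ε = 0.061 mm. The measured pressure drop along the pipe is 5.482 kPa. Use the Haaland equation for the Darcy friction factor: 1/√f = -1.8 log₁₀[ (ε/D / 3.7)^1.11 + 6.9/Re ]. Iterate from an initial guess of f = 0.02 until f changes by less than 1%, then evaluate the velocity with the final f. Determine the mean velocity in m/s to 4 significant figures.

V ≈ 2.975 m/s

Rearranging Darcy-Weisbach: V = √(2·ΔP·D/(f·L·ρ)). With ε/D = 6.1e-05/0.1534 = 0.000398, iterate starting from f = 0.02:
  f = 0.02 → V = √(2·5482·0.1534/(0.02·7.587·1106)) = 3.166 m/s; Re = ρVD/μ = 4.476e+04; f → 0.02238
  f = 0.02238 → V = 2.992 m/s; Re = 4.231e+04; f → 0.02262
  f = 0.02262 → V = 2.977 m/s; Re = 4.208e+04; f → 0.02264
Converged (Δf/f < 1%). With the final f = 0.02264: V = √(2·5482·0.1534/(0.02264·7.587·1106)) = 2.975 m/s.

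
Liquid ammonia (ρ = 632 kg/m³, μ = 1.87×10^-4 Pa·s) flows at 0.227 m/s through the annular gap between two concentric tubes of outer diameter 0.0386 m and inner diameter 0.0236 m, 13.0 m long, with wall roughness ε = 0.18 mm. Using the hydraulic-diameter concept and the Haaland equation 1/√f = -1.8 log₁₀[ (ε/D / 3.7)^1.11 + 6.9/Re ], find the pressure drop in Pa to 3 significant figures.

ΔP ≈ 628 Pa

Hydraulic diameter D_h = 4A/P = D_o - D_i = 0.0386 - 0.0236 = 0.015 m.
Re = ρVD_h/μ = 632·0.227·0.015/0.000187 = 1.151e+04.
ε/D_h = 0.00018/0.015 = 0.012; Haaland gives 1/√f = -1.8 log₁₀[0.00173+0.0006] = 4.74, so f = 0.04451.
ΔP = f(L/D_h)(ρV²/2) = 0.04451·13/0.015·16.28 = 628.1 Pa.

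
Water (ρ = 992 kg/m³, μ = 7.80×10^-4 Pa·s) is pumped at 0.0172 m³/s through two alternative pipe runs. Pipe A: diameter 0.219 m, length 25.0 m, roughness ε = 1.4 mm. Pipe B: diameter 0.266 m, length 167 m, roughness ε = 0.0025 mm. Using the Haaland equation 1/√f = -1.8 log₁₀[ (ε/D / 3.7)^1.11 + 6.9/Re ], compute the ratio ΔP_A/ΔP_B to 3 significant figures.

ΔP_A/ΔP_B ≈ 0.747

Pipe A: V = Q/A = 0.0172/0.03767 = 0.4566 m/s; Re = 1.272e+05; ε/D = 0.00639; Haaland → f = 0.0334; ΔP_A = f(L/D)(ρV²/2) = 394.3 Pa.
Pipe B: V = Q/A = 0.0172/0.05557 = 0.3095 m/s; Re = 1.047e+05; ε/D = 9.4e-06; Haaland → f = 0.01769; ΔP_B = f(L/D)(ρV²/2) = 527.7 Pa.
ΔP_A/ΔP_B = 394.3/527.7 = 0.747.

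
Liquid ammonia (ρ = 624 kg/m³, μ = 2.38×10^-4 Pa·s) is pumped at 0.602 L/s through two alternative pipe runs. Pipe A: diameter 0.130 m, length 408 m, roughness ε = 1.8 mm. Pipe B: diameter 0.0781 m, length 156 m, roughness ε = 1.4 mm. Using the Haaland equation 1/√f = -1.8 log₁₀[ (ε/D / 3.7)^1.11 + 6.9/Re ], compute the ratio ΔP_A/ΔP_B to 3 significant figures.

ΔP_A/ΔP_B ≈ 0.192

Pipe A: V = Q/A = 0.000602/0.01327 = 0.04535 m/s; Re = 1.546e+04; ε/D = 0.0138; Haaland → f = 0.0454; ΔP_A = f(L/D)(ρV²/2) = 91.45 Pa.
Pipe B: V = Q/A = 0.000602/0.004791 = 0.1257 m/s; Re = 2.573e+04; ε/D = 0.0179; Haaland → f = 0.04829; ΔP_B = f(L/D)(ρV²/2) = 475.2 Pa.
ΔP_A/ΔP_B = 91.45/475.2 = 0.192.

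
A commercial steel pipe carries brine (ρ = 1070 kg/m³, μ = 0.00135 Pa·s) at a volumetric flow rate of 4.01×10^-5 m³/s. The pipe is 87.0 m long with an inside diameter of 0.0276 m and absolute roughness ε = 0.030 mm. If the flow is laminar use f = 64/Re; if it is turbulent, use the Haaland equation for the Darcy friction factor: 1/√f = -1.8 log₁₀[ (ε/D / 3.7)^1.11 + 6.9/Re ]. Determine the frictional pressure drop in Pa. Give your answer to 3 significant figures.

ΔP ≈ 331 Pa

Cross-sectional area A = πD²/4 = π(0.0276)²/4 = 0.0005983 m²; mean velocity V = Q/A = 4.01e-05/0.0005983 = 0.06702 m/s.
Reynolds number Re = ρVD/μ = 1070 · 0.06702 · 0.0276 / 0.00135 = 1466.
Re < 2300 → laminar flow, so f = 64/Re = 64/1466 = 0.04365 (the turbulent correlation is not needed).
Darcy-Weisbach: ΔP = f(L/D)(ρV²/2) = 0.04365·(87/0.0276)·(1070·0.06702²/2) = 0.04365·3152·2.403 = 330.7 Pa.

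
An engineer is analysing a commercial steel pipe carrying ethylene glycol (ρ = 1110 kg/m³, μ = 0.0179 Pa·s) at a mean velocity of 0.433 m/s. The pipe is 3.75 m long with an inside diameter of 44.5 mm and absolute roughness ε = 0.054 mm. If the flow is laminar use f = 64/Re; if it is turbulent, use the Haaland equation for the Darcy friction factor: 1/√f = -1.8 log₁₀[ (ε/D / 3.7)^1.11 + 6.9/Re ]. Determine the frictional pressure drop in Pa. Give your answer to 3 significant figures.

ΔP ≈ 470 Pa

Reynolds number Re = ρVD/μ = 1110 · 0.433 · 0.0445 / 0.0179 = 1195.
Re < 2300 → laminar flow, so f = 64/Re = 64/1195 = 0.05356 (the turbulent correlation is not needed).
Darcy-Weisbach: ΔP = f(L/D)(ρV²/2) = 0.05356·(3.75/0.0445)·(1110·0.433²/2) = 0.05356·84.27·104.1 = 469.7 Pa.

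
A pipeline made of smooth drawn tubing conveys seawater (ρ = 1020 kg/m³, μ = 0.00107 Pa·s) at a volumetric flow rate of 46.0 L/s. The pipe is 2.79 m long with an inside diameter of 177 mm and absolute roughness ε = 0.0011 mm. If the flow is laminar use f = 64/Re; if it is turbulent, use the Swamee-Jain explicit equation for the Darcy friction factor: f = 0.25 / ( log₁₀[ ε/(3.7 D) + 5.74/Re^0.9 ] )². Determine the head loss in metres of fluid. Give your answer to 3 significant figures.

Q = 46.0 L/s = 46.0/1000 = 0.046 m³/s.
Cross-sectional area A = πD²/4 = π(0.177)²/4 = 0.02461 m²; mean velocity V = Q/A = 0.046/0.02461 = 1.869 m/s.
Reynolds number Re = ρVD/μ = 1020 · 1.869 · 0.177 / 0.00107 = 3.154e+05.
Re > 4000 → turbulent. Relative roughness ε/D = 1.1e-06/0.177 = 6.21e-06. Swamee-Jain: f = 0.25/(log₁₀[6.21e-06/3.7 + 5.74/3.154e+05^0.9])² = 0.25/(log₁₀[1.68e-06 + 6.45e-05])² = 0.25/(-4.179)² = 0.01432.
Darcy-Weisbach: ΔP = f(L/D)(ρV²/2) = 0.01432·(2.79/0.177)·(1020·1.869²/2) = 0.01432·15.76·1782 = 402.2 Pa.
Head loss h_f = ΔP/(ρg) = 402.2/(1020·9.81) = 0.0402 m.

h_f ≈ 0.0402 m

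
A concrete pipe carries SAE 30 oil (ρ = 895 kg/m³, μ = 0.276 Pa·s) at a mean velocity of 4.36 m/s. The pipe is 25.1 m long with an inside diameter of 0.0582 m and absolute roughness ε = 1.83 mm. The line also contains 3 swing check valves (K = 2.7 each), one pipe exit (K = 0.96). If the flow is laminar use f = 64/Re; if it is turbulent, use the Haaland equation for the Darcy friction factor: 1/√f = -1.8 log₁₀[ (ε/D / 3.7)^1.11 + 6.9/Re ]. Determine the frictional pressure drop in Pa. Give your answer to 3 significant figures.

Reynolds number Re = ρVD/μ = 895 · 4.36 · 0.0582 / 0.276 = 822.9.
Re < 2300 → laminar flow, so f = 64/Re = 64/822.9 = 0.07778 (the turbulent correlation is not needed).
Total minor-loss coefficient ΣK = 3·2.7 + 1·0.96 = 9.06.
ΔP = [f·L/D + ΣK]·(ρV²/2) = [0.07778·25.1/0.0582 + 9.06]·(895·4.36²/2) = [33.54 + 9.06]·8507 = 3.624e+05 Pa.

ΔP ≈ 362000 Pa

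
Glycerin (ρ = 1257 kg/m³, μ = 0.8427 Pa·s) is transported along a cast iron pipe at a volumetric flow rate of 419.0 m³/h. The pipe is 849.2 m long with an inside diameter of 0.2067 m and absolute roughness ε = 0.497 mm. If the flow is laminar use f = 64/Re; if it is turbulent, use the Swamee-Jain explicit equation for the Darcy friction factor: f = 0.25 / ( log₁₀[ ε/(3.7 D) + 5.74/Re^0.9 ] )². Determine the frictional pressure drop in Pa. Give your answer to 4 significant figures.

Q = 419.0 m³/h = 419.0/3600 = 0.1164 m³/s.
Cross-sectional area A = πD²/4 = π(0.2067)²/4 = 0.03356 m²; mean velocity V = Q/A = 0.1164/0.03356 = 3.468 m/s.
Reynolds number Re = ρVD/μ = 1257 · 3.468 · 0.2067 / 0.843 = 1069.
Re < 2300 → laminar flow, so f = 64/Re = 64/1069 = 0.05985 (the turbulent correlation is not needed).
Darcy-Weisbach: ΔP = f(L/D)(ρV²/2) = 0.05985·(849.2/0.2067)·(1257·3.468²/2) = 0.05985·4108·7561 = 1.859e+06 Pa.

ΔP ≈ 1859000 Pa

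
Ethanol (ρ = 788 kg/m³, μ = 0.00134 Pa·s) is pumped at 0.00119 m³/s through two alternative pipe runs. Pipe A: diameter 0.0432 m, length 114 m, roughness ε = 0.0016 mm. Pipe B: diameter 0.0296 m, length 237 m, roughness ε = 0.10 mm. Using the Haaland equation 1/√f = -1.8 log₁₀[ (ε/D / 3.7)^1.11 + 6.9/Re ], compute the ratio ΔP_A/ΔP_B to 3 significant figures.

ΔP_A/ΔP_B ≈ 0.0612

Pipe A: V = Q/A = 0.00119/0.001466 = 0.8119 m/s; Re = 2.063e+04; ε/D = 3.7e-05; Haaland → f = 0.0256; ΔP_A = f(L/D)(ρV²/2) = 1.755e+04 Pa.
Pipe B: V = Q/A = 0.00119/0.0006881 = 1.729 m/s; Re = 3.01e+04; ε/D = 0.00338; Haaland → f = 0.03041; ΔP_B = f(L/D)(ρV²/2) = 2.869e+05 Pa.
ΔP_A/ΔP_B = 1.755e+04/2.869e+05 = 0.0612.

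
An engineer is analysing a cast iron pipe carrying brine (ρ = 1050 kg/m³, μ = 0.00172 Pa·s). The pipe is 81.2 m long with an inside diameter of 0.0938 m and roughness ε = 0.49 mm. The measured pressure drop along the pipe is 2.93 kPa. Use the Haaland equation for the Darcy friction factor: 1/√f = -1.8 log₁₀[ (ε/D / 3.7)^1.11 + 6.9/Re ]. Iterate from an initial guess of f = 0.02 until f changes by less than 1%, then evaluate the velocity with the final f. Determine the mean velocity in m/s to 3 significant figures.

V ≈ 0.436 m/s

Rearranging Darcy-Weisbach: V = √(2·ΔP·D/(f·L·ρ)). With ε/D = 0.00049/0.0938 = 0.00522, iterate starting from f = 0.02:
  f = 0.02 → V = √(2·2930·0.0938/(0.02·81.2·1050)) = 0.5678 m/s; Re = ρVD/μ = 3.251e+04; f → 0.03325
  f = 0.03325 → V = 0.4403 m/s; Re = 2.521e+04; f → 0.03389
  f = 0.03389 → V = 0.4362 m/s; Re = 2.498e+04; f → 0.03391
Converged (Δf/f < 1%). With the final f = 0.03391: V = √(2·2930·0.0938/(0.03391·81.2·1050)) = 0.436 m/s.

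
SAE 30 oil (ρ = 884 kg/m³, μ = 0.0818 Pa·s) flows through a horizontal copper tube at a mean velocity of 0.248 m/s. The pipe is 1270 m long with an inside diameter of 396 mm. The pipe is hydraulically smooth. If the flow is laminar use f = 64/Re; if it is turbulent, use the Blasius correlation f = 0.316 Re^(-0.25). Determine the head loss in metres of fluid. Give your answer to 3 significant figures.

h_f ≈ 0.606 m

Reynolds number Re = ρVD/μ = 884 · 0.248 · 0.396 / 0.0818 = 1061.
Re < 2300 → laminar flow, so f = 64/Re = 64/1061 = 0.0603 (the turbulent correlation is not needed).
Darcy-Weisbach: ΔP = f(L/D)(ρV²/2) = 0.0603·(1270/0.396)·(884·0.248²/2) = 0.0603·3207·27.18 = 5257 Pa.
Head loss h_f = ΔP/(ρg) = 5257/(884·9.81) = 0.606 m.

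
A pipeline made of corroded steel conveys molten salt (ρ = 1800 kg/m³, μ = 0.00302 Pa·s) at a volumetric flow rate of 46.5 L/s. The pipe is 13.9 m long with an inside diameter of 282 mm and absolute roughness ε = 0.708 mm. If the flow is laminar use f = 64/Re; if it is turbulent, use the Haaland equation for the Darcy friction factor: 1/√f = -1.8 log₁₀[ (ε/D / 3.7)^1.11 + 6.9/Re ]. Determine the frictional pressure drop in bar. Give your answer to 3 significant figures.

ΔP ≈ 0.00640 bar

Q = 46.5 L/s = 46.5/1000 = 0.0465 m³/s.
Cross-sectional area A = πD²/4 = π(0.282)²/4 = 0.06246 m²; mean velocity V = Q/A = 0.0465/0.06246 = 0.7445 m/s.
Reynolds number Re = ρVD/μ = 1800 · 0.7445 · 0.282 / 0.00302 = 1.251e+05.
Re > 4000 → turbulent. Relative roughness ε/D = 0.000708/0.282 = 0.00251. Haaland: 1/√f = -1.8 log₁₀[(0.00251/3.7)^1.11 + 6.9/1.251e+05] = -1.8 log₁₀[0.000304 + 5.51e-05] = 6.2, so f = 0.02601.
Darcy-Weisbach: ΔP = f(L/D)(ρV²/2) = 0.02601·(13.9/0.282)·(1800·0.7445²/2) = 0.02601·49.29·498.9 = 639.6 Pa.
ΔP = 639.6 Pa = 0.00640 bar.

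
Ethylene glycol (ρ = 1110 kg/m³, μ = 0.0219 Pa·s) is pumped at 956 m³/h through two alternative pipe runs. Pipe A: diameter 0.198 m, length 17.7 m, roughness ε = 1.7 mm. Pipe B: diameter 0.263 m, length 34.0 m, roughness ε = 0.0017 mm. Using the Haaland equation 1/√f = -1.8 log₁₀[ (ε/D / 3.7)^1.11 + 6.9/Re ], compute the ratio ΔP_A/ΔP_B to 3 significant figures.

ΔP_A/ΔP_B ≈ 4.05

Pipe A: V = Q/A = 0.2656/0.03079 = 8.625 m/s; Re = 8.655e+04; ε/D = 0.00859; Haaland → f = 0.0368; ΔP_A = f(L/D)(ρV²/2) = 1.358e+05 Pa.
Pipe B: V = Q/A = 0.2656/0.05433 = 4.888 m/s; Re = 6.516e+04; ε/D = 6.46e-06; Haaland → f = 0.01955; ΔP_B = f(L/D)(ρV²/2) = 3.351e+04 Pa.
ΔP_A/ΔP_B = 1.358e+05/3.351e+04 = 4.05.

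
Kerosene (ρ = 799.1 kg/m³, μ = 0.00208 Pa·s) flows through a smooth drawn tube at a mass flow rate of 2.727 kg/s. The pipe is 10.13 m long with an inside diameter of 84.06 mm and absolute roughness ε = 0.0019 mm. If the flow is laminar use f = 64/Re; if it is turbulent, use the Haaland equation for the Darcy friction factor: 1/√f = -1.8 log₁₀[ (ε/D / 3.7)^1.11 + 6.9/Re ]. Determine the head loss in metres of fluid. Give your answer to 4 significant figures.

h_f ≈ 0.05998 m

A = πD²/4 = π(0.08406)²/4 = 0.00555 m²; mean velocity V = ṁ/(ρA) = 2.727/(799.1 · 0.00555) = 0.6149 m/s.
Reynolds number Re = ρVD/μ = 799.1 · 0.6149 · 0.08406 / 0.00208 = 1.986e+04.
Re > 4000 → turbulent. Relative roughness ε/D = 1.9e-06/0.08406 = 2.26e-05. Haaland: 1/√f = -1.8 log₁₀[(2.26e-05/3.7)^1.11 + 6.9/1.986e+04] = -1.8 log₁₀[1.63e-06 + 0.000347] = 6.223, so f = 0.02583.
Darcy-Weisbach: ΔP = f(L/D)(ρV²/2) = 0.02583·(10.13/0.08406)·(799.1·0.6149²/2) = 0.02583·120.5·151.1 = 470.2 Pa.
Head loss h_f = ΔP/(ρg) = 470.2/(799.1·9.81) = 0.05998 m.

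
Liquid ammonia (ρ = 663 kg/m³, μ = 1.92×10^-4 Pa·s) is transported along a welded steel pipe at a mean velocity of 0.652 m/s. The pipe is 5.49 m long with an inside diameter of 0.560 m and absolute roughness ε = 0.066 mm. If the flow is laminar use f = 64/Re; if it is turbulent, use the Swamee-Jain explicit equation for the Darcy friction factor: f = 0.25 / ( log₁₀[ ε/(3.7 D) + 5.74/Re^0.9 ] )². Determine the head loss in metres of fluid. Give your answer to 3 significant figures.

h_f ≈ 0.00288 m

Reynolds number Re = ρVD/μ = 663 · 0.652 · 0.56 / 0.000192 = 1.261e+06.
Re > 4000 → turbulent. Relative roughness ε/D = 6.6e-05/0.56 = 0.000118. Swamee-Jain: f = 0.25/(log₁₀[0.000118/3.7 + 5.74/1.261e+06^0.9])² = 0.25/(log₁₀[3.19e-05 + 1.85e-05])² = 0.25/(-4.298)² = 0.01354.
Darcy-Weisbach: ΔP = f(L/D)(ρV²/2) = 0.01354·(5.49/0.56)·(663·0.652²/2) = 0.01354·9.804·140.9 = 18.7 Pa.
Head loss h_f = ΔP/(ρg) = 18.7/(663·9.81) = 0.00288 m.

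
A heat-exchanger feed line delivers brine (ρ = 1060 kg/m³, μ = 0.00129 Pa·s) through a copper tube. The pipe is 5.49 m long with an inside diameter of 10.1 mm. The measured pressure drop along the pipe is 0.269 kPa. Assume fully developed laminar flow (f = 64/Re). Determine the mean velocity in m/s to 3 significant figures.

V ≈ 0.121 m/s

For laminar flow, f = 64/Re with Re = ρVD/μ, so Darcy-Weisbach reduces to ΔP = 32μLV/D². Solving for V: V = ΔP·D²/(32μL) = 269·(0.0101)²/(32·0.00129·5.49) = 0.1211 m/s.
Check: Re = ρVD/μ = 1060·0.1211·0.0101/0.00129 = 1005 < 2300, so the laminar assumption holds.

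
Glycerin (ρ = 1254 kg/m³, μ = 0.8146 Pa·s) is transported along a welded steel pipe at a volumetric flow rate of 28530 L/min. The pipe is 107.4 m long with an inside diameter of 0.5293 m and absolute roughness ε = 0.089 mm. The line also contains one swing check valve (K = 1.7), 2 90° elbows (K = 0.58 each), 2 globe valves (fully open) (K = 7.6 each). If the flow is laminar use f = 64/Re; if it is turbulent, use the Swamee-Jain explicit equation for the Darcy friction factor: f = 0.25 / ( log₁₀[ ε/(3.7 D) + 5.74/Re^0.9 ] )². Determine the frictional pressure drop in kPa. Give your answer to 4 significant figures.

Q = 28530 L/min = 28530/60000 = 0.4755 m³/s.
Cross-sectional area A = πD²/4 = π(0.5293)²/4 = 0.22 m²; mean velocity V = Q/A = 0.4755/0.22 = 2.161 m/s.
Reynolds number Re = ρVD/μ = 1254 · 2.161 · 0.5293 / 0.815 = 1761.
Re < 2300 → laminar flow, so f = 64/Re = 64/1761 = 0.03635 (the turbulent correlation is not needed).
Total minor-loss coefficient ΣK = 1·1.7 + 2·0.58 + 2·7.6 = 18.1.
ΔP = [f·L/D + ΣK]·(ρV²/2) = [0.03635·107.4/0.5293 + 18.1]·(1254·2.161²/2) = [7.375 + 18.1]·2928 = 7.448e+04 Pa.
ΔP = 7.448e+04 Pa = 74.48 kPa.

ΔP ≈ 74.48 kPa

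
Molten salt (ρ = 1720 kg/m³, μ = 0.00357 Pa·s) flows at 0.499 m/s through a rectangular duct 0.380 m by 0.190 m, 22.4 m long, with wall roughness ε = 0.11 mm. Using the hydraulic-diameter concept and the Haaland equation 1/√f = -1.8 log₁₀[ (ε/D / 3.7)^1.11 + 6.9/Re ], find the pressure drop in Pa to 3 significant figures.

Hydraulic diameter D_h = 4A/P = 4·(0.38·0.19)/(2·(0.38+0.19)) = 0.2888/1.14 = 0.2533 m.
Re = ρVD_h/μ = 1720·0.499·0.2533/0.00357 = 6.091e+04.
ε/D_h = 0.00011/0.2533 = 0.000434; Haaland gives 1/√f = -1.8 log₁₀[4.34e-05+0.000113] = 6.849, so f = 0.02132.
ΔP = f(L/D_h)(ρV²/2) = 0.02132·22.4/0.2533·214.1 = 403.6 Pa.

ΔP ≈ 404 Pa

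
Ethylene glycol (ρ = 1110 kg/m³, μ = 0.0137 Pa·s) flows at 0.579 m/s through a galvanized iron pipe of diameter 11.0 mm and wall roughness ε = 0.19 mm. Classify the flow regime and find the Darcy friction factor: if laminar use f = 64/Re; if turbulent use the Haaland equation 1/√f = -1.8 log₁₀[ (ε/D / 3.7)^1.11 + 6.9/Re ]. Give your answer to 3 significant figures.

f ≈ 0.124

Re = ρVD/μ = 1110·0.579·0.011/0.0137 = 516.
Re < 2300 → laminar, so f = 64/Re = 0.124 (roughness is irrelevant in laminar flow).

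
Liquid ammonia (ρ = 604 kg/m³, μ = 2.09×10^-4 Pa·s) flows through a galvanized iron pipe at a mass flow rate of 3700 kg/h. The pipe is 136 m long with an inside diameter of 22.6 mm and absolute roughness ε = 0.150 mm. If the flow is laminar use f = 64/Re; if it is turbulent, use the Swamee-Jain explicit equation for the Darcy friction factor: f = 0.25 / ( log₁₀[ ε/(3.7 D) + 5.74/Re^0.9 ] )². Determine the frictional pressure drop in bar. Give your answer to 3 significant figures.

ΔP ≈ 11.0 bar

ṁ = 3700 kg/h = 3700/3600 = 1.028 kg/s.
A = πD²/4 = π(0.0226)²/4 = 0.0004011 m²; mean velocity V = ṁ/(ρA) = 1.028/(604 · 0.0004011) = 4.242 m/s.
Reynolds number Re = ρVD/μ = 604 · 4.242 · 0.0226 / 0.000209 = 2.77e+05.
Re > 4000 → turbulent. Relative roughness ε/D = 0.00015/0.0226 = 0.00664. Swamee-Jain: f = 0.25/(log₁₀[0.00664/3.7 + 5.74/2.77e+05^0.9])² = 0.25/(log₁₀[0.00179 + 7.25e-05])² = 0.25/(-2.729)² = 0.03357.
Darcy-Weisbach: ΔP = f(L/D)(ρV²/2) = 0.03357·(136/0.0226)·(604·4.242²/2) = 0.03357·6018·5434 = 1.098e+06 Pa.
ΔP = 1.098e+06 Pa = 11.0 bar.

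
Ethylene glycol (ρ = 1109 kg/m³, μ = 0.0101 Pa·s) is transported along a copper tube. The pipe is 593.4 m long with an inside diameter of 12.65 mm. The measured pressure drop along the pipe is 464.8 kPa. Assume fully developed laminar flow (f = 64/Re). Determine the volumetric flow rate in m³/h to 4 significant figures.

For laminar flow, f = 64/Re with Re = ρVD/μ, so Darcy-Weisbach reduces to ΔP = 32μLV/D². Solving for V: V = ΔP·D²/(32μL) = 4.648e+05·(0.01265)²/(32·0.0101·593.4) = 0.3878 m/s.
Check: Re = ρVD/μ = 1109·0.3878·0.01265/0.0101 = 538.7 < 2300, so the laminar assumption holds.
Q = V·A = 0.3878·(π/4·0.01265²) = 4.874e-05 m³/s = 0.1755 m³/h.

Q ≈ 0.1755 m³/h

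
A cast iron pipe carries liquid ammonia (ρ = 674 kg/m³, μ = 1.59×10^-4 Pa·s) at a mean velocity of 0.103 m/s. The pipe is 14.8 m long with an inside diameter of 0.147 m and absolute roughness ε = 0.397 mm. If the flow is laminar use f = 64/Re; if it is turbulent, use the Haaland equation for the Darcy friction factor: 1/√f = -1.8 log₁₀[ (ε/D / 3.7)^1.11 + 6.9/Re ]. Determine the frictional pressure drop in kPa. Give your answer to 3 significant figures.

Reynolds number Re = ρVD/μ = 674 · 0.103 · 0.147 / 0.000159 = 6.418e+04.
Re > 4000 → turbulent. Relative roughness ε/D = 0.000397/0.147 = 0.0027. Haaland: 1/√f = -1.8 log₁₀[(0.0027/3.7)^1.11 + 6.9/6.418e+04] = -1.8 log₁₀[0.00033 + 0.000108] = 6.047, so f = 0.02735.
Darcy-Weisbach: ΔP = f(L/D)(ρV²/2) = 0.02735·(14.8/0.147)·(674·0.103²/2) = 0.02735·100.7·3.575 = 9.845 Pa.
ΔP = 9.845 Pa = 0.00985 kPa.

ΔP ≈ 0.00985 kPa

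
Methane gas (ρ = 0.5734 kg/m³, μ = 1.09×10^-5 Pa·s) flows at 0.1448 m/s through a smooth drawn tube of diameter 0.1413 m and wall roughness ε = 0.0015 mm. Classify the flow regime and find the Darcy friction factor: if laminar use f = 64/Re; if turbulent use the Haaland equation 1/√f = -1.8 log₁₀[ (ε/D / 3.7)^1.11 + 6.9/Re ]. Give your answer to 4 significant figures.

f ≈ 0.05946

Re = ρVD/μ = 0.5734·0.1448·0.1413/1.09e-05 = 1076.
Re < 2300 → laminar, so f = 64/Re = 0.05946 (roughness is irrelevant in laminar flow).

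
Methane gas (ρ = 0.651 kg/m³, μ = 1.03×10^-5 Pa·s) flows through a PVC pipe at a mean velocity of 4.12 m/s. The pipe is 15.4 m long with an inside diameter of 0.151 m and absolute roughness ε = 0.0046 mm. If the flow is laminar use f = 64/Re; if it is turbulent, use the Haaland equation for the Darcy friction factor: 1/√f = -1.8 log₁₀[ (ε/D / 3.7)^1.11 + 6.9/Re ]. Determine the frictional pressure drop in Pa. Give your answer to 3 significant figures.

Reynolds number Re = ρVD/μ = 0.651 · 4.12 · 0.151 / 1.03e-05 = 3.932e+04.
Re > 4000 → turbulent. Relative roughness ε/D = 4.6e-06/0.151 = 3.05e-05. Haaland: 1/√f = -1.8 log₁₀[(3.05e-05/3.7)^1.11 + 6.9/3.932e+04] = -1.8 log₁₀[2.27e-06 + 0.000175] = 6.75, so f = 0.02195.
Darcy-Weisbach: ΔP = f(L/D)(ρV²/2) = 0.02195·(15.4/0.151)·(0.651·4.12²/2) = 0.02195·102·5.525 = 12.37 Pa.

ΔP ≈ 12.4 Pa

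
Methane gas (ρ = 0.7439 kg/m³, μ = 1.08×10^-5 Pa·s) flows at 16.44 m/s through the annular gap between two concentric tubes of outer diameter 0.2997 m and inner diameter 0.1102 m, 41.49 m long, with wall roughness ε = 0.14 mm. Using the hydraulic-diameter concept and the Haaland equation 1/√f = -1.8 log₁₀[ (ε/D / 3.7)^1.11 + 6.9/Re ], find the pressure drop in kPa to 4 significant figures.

ΔP ≈ 0.4338 kPa

Hydraulic diameter D_h = 4A/P = D_o - D_i = 0.2997 - 0.1102 = 0.1895 m.
Re = ρVD_h/μ = 0.7439·16.44·0.1895/1.08e-05 = 2.146e+05.
ε/D_h = 0.00014/0.1895 = 0.000739; Haaland gives 1/√f = -1.8 log₁₀[7.82e-05+3.22e-05] = 7.123, so f = 0.01971.
ΔP = f(L/D_h)(ρV²/2) = 0.01971·41.49/0.1895·100.5 = 433.8 Pa.
ΔP = 0.4338 kPa.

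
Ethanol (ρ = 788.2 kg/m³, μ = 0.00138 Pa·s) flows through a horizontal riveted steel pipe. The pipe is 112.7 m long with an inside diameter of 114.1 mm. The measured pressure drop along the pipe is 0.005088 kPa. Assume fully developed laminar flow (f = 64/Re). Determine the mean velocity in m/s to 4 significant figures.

V ≈ 0.01331 m/s

For laminar flow, f = 64/Re with Re = ρVD/μ, so Darcy-Weisbach reduces to ΔP = 32μLV/D². Solving for V: V = ΔP·D²/(32μL) = 5.088·(0.1141)²/(32·0.00138·112.7) = 0.01331 m/s.
Check: Re = ρVD/μ = 788.2·0.01331·0.1141/0.00138 = 867.4 < 2300, so the laminar assumption holds.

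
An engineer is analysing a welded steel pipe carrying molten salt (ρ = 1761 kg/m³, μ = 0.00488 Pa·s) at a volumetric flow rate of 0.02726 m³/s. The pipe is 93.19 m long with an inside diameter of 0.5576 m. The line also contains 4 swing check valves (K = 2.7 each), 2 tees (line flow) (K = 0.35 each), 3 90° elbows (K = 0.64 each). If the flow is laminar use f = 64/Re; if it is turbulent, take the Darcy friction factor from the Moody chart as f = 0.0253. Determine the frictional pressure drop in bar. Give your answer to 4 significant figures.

ΔP ≈ 0.001936 bar

Cross-sectional area A = πD²/4 = π(0.5576)²/4 = 0.2442 m²; mean velocity V = Q/A = 0.02726/0.2442 = 0.1116 m/s.
Reynolds number Re = ρVD/μ = 1761 · 0.1116 · 0.5576 / 0.00488 = 2.246e+04.
Re > 4000 → turbulent; use the Moody-chart value f = 0.0253.
Total minor-loss coefficient ΣK = 4·2.7 + 2·0.35 + 3·0.64 = 13.4.
ΔP = [f·L/D + ΣK]·(ρV²/2) = [0.0253·93.19/0.5576 + 13.4]·(1761·0.1116²/2) = [4.228 + 13.4]·10.97 = 193.6 Pa.
ΔP = 193.6 Pa = 0.001936 bar.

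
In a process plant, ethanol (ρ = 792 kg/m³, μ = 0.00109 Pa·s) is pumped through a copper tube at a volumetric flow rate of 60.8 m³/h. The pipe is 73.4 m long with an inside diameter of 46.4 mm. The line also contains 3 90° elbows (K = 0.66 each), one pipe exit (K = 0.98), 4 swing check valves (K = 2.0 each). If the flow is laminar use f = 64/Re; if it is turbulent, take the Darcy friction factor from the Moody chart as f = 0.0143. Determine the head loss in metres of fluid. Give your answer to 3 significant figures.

h_f ≈ 171 m

Q = 60.8 m³/h = 60.8/3600 = 0.01689 m³/s.
Cross-sectional area A = πD²/4 = π(0.0464)²/4 = 0.001691 m²; mean velocity V = Q/A = 0.01689/0.001691 = 9.988 m/s.
Reynolds number Re = ρVD/μ = 792 · 9.988 · 0.0464 / 0.00109 = 3.367e+05.
Re > 4000 → turbulent; use the Moody-chart value f = 0.0143.
Total minor-loss coefficient ΣK = 3·0.66 + 1·0.98 + 4·2 = 11.
ΔP = [f·L/D + ΣK]·(ρV²/2) = [0.0143·73.4/0.0464 + 11]·(792·9.988²/2) = [22.62 + 11]·3.95e+04 = 1.327e+06 Pa.
Head loss h_f = ΔP/(ρg) = 1.327e+06/(792·9.81) = 171 m.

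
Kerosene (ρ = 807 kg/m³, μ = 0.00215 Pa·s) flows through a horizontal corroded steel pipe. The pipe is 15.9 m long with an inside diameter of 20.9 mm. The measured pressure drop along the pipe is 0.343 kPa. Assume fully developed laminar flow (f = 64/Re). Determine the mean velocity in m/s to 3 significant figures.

V ≈ 0.137 m/s

For laminar flow, f = 64/Re with Re = ρVD/μ, so Darcy-Weisbach reduces to ΔP = 32μLV/D². Solving for V: V = ΔP·D²/(32μL) = 343·(0.0209)²/(32·0.00215·15.9) = 0.137 m/s.
Check: Re = ρVD/μ = 807·0.137·0.0209/0.00215 = 1074 < 2300, so the laminar assumption holds.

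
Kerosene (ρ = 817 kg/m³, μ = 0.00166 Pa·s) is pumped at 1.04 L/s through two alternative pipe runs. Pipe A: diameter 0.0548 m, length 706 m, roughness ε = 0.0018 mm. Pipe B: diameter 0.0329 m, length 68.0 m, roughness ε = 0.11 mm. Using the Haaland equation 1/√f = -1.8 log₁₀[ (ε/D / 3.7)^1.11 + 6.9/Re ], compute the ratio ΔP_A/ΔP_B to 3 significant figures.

Pipe A: V = Q/A = 0.00104/0.002359 = 0.4409 m/s; Re = 1.189e+04; ε/D = 3.28e-05; Haaland → f = 0.0295; ΔP_A = f(L/D)(ρV²/2) = 3.019e+04 Pa.
Pipe B: V = Q/A = 0.00104/0.0008501 = 1.223 m/s; Re = 1.981e+04; ε/D = 0.00334; Haaland → f = 0.0318; ΔP_B = f(L/D)(ρV²/2) = 4.018e+04 Pa.
ΔP_A/ΔP_B = 3.019e+04/4.018e+04 = 0.751.

ΔP_A/ΔP_B ≈ 0.751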